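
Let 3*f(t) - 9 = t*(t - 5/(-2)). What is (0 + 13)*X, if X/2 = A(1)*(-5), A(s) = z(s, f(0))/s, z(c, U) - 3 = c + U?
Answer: -910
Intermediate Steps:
f(t) = 3 + t*(5/2 + t)/3 (f(t) = 3 + (t*(t - 5/(-2)))/3 = 3 + (t*(t - 5*(-1/2)))/3 = 3 + (t*(t + 5/2))/3 = 3 + (t*(5/2 + t))/3 = 3 + t*(5/2 + t)/3)
z(c, U) = 3 + U + c (z(c, U) = 3 + (c + U) = 3 + (U + c) = 3 + U + c)
A(s) = (6 + s)/s (A(s) = (3 + (3 + (1/3)*0**2 + (5/6)*0) + s)/s = (3 + (3 + (1/3)*0 + 0) + s)/s = (3 + (3 + 0 + 0) + s)/s = (3 + 3 + s)/s = (6 + s)/s)
X = -70 (X = 2*(((6 + 1)/1)*(-5)) = 2*((1*7)*(-5)) = 2*(7*(-5)) = 2*(-35) = -70)
(0 + 13)*X = (0 + 13)*(-70) = 13*(-70) = -910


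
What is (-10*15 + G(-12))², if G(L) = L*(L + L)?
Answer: 19044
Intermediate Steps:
G(L) = 2*L² (G(L) = L*(2*L) = 2*L²)
(-10*15 + G(-12))² = (-10*15 + 2*(-12)²)² = (-150 + 2*144)² = (-150 + 288)² = 138² = 19044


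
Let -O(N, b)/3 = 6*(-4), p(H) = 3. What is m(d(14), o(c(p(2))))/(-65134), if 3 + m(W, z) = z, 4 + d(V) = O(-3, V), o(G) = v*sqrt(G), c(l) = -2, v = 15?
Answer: 3/65134 - 15*I*sqrt(2)/65134 ≈ 4.6059e-5 - 0.00032569*I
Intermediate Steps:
O(N, b) = 72 (O(N, b) = -18*(-4) = -3*(-24) = 72)
o(G) = 15*sqrt(G)
d(V) = 68 (d(V) = -4 + 72 = 68)
m(W, z) = -3 + z
m(d(14), o(c(p(2))))/(-65134) = (-3 + 15*sqrt(-2))/(-65134) = (-3 + 15*(I*sqrt(2)))*(-1/65134) = (-3 + 15*I*sqrt(2))*(-1/65134) = 3/65134 - 15*I*sqrt(2)/65134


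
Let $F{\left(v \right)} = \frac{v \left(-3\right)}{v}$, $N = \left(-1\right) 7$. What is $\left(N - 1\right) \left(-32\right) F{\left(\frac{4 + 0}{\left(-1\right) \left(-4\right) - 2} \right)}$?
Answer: $-768$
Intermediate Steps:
$N = -7$
$F{\left(v \right)} = -3$ ($F{\left(v \right)} = \frac{\left(-3\right) v}{v} = -3$)
$\left(N - 1\right) \left(-32\right) F{\left(\frac{4 + 0}{\left(-1\right) \left(-4\right) - 2} \right)} = \left(-7 - 1\right) \left(-32\right) \left(-3\right) = \left(-8\right) \left(-32\right) \left(-3\right) = 256 \left(-3\right) = -768$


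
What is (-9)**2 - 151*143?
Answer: -21512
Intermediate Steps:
(-9)**2 - 151*143 = 81 - 21593 = -21512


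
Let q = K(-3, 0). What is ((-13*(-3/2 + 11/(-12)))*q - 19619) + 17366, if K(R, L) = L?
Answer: -2253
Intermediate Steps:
q = 0
((-13*(-3/2 + 11/(-12)))*q - 19619) + 17366 = (-13*(-3/2 + 11/(-12))*0 - 19619) + 17366 = (-13*(-3*1/2 + 11*(-1/12))*0 - 19619) + 17366 = (-13*(-3/2 - 11/12)*0 - 19619) + 17366 = (-13*(-29/12)*0 - 19619) + 17366 = ((377/12)*0 - 19619) + 17366 = (0 - 19619) + 17366 = -19619 + 17366 = -2253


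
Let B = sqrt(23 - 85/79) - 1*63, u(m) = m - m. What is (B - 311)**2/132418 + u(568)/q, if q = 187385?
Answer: 5525968/5230511 - 68*sqrt(34207)/475501 ≈ 1.0300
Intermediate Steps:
u(m) = 0
B = -63 + 2*sqrt(34207)/79 (B = sqrt(23 - 85*1/79) - 63 = sqrt(23 - 85/79) - 63 = sqrt(1732/79) - 63 = 2*sqrt(34207)/79 - 63 = -63 + 2*sqrt(34207)/79 ≈ -58.318)
(B - 311)**2/132418 + u(568)/q = ((-63 + 2*sqrt(34207)/79) - 311)**2/132418 + 0/187385 = (-374 + 2*sqrt(34207)/79)**2*(1/132418) + 0*(1/187385) = (-374 + 2*sqrt(34207)/79)**2/132418 + 0 = (-374 + 2*sqrt(34207)/79)**2/132418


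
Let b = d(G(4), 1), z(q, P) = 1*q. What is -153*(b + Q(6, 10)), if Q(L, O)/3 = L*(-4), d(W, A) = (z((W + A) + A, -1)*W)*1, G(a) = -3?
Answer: 10557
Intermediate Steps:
z(q, P) = q
d(W, A) = W*(W + 2*A) (d(W, A) = (((W + A) + A)*W)*1 = (((A + W) + A)*W)*1 = ((W + 2*A)*W)*1 = (W*(W + 2*A))*1 = W*(W + 2*A))
b = 3 (b = -3*(-3 + 2*1) = -3*(-3 + 2) = -3*(-1) = 3)
Q(L, O) = -12*L (Q(L, O) = 3*(L*(-4)) = 3*(-4*L) = -12*L)
-153*(b + Q(6, 10)) = -153*(3 - 12*6) = -153*(3 - 72) = -153*(-69) = 10557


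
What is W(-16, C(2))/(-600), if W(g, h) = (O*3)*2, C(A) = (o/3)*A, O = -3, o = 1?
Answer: 3/100 ≈ 0.030000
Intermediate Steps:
C(A) = A/3 (C(A) = (1/3)*A = (1*(⅓))*A = A/3)
W(g, h) = -18 (W(g, h) = -3*3*2 = -9*2 = -18)
W(-16, C(2))/(-600) = -18/(-600) = -18*(-1/600) = 3/100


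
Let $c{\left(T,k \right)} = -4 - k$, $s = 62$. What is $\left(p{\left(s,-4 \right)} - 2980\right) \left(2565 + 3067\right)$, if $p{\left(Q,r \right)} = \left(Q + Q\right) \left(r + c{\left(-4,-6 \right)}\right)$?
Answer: $-18180096$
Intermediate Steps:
$p{\left(Q,r \right)} = 2 Q \left(2 + r\right)$ ($p{\left(Q,r \right)} = \left(Q + Q\right) \left(r - -2\right) = 2 Q \left(r + \left(-4 + 6\right)\right) = 2 Q \left(r + 2\right) = 2 Q \left(2 + r\right)$)
$\left(p{\left(s,-4 \right)} - 2980\right) \left(2565 + 3067\right) = \left(2 \cdot 62 \left(2 - 4\right) - 2980\right) \left(2565 + 3067\right) = \left(2 \cdot 62 \left(-2\right) - 2980\right) 5632 = \left(-248 - 2980\right) 5632 = \left(-3228\right) 5632 = -18180096$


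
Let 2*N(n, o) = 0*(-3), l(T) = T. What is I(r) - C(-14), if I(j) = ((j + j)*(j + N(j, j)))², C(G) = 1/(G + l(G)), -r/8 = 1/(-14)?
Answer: 4439/9604 ≈ 0.46220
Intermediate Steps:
N(n, o) = 0 (N(n, o) = (0*(-3))/2 = (½)*0 = 0)
r = 4/7 (r = -8/(-14) = -8*(-1/14) = 4/7 ≈ 0.57143)
C(G) = 1/(2*G) (C(G) = 1/(G + G) = 1/(2*G))
I(j) = 4*j⁴ (I(j) = ((j + j)*(j + 0))² = ((2*j)*j)² = (2*j²)² = 4*j⁴)
I(r) - C(-14) = 4*(4/7)⁴ - 1/(2*(-14)) = 4*(256/2401) - (-1)/(2*14) = 1024/2401 - 1*(-1/28) = 1024/2401 + 1/28 = 4439/9604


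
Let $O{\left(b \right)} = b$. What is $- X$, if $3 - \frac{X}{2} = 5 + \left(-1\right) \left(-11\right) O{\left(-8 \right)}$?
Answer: $-172$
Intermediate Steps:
$X = 172$ ($X = 6 - 2 \left(5 + \left(-1\right) \left(-11\right) \left(-8\right)\right) = 6 - 2 \left(5 + 11 \left(-8\right)\right) = 6 - 2 \left(5 - 88\right) = 6 - -166 = 6 + 166 = 172$)
$- X = \left(-1\right) 172 = -172$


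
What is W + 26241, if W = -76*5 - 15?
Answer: 25846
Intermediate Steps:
W = -395 (W = -380 - 15 = -395)
W + 26241 = -395 + 26241 = 25846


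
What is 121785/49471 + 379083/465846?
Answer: 25162223401/7681955822 ≈ 3.2755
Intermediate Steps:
121785/49471 + 379083/465846 = 121785*(1/49471) + 379083*(1/465846) = 121785/49471 + 126361/155282 = 25162223401/7681955822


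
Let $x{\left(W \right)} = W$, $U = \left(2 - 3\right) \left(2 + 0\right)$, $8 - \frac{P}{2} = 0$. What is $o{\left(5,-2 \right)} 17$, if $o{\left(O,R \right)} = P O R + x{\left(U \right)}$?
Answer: $-2754$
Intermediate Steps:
$P = 16$ ($P = 16 - 0 = 16 + 0 = 16$)
$U = -2$ ($U = \left(-1\right) 2 = -2$)
$o{\left(O,R \right)} = -2 + 16 O R$ ($o{\left(O,R \right)} = 16 O R - 2 = -2 + 16 O R$)
$o{\left(5,-2 \right)} 17 = \left(-2 + 16 \cdot 5 \left(-2\right)\right) 17 = \left(-2 - 160\right) 17 = \left(-162\right) 17 = -2754$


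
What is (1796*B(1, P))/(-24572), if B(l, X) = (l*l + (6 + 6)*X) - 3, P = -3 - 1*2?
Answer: 27838/6143 ≈ 4.5317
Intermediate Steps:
P = -5 (P = -3 - 2 = -5)
B(l, X) = -3 + l² + 12*X (B(l, X) = (l² + 12*X) - 3 = -3 + l² + 12*X)
(1796*B(1, P))/(-24572) = (1796*(-3 + 1² + 12*(-5)))/(-24572) = (1796*(-3 + 1 - 60))*(-1/24572) = (1796*(-62))*(-1/24572) = -111352*(-1/24572) = 27838/6143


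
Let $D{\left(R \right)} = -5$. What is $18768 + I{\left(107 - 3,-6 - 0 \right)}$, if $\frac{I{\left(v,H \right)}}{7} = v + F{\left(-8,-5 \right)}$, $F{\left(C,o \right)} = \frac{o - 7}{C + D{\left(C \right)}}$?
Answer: $\frac{253532}{13} \approx 19502.0$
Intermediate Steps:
$F{\left(C,o \right)} = \frac{-7 + o}{-5 + C}$ ($F{\left(C,o \right)} = \frac{o - 7}{C - 5} = \frac{-7 + o}{-5 + C}$)
$I{\left(v,H \right)} = \frac{84}{13} + 7 v$ ($I{\left(v,H \right)} = 7 \left(v + \frac{-7 - 5}{-5 - 8}\right) = 7 \left(v + \frac{1}{-13} \left(-12\right)\right) = 7 \left(v - - \frac{12}{13}\right) = 7 \left(v + \frac{12}{13}\right) = 7 \left(\frac{12}{13} + v\right) = \frac{84}{13} + 7 v$)
$18768 + I{\left(107 - 3,-6 - 0 \right)} = 18768 + \left(\frac{84}{13} + 7 \left(107 - 3\right)\right) = 18768 + \left(\frac{84}{13} + 7 \cdot 104\right) = 18768 + \left(\frac{84}{13} + 728\right) = 18768 + \frac{9548}{13} = \frac{253532}{13}$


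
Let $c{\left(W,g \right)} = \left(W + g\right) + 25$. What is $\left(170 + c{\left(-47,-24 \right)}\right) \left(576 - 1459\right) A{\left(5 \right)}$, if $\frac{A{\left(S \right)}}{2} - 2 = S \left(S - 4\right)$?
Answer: $-1532888$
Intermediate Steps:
$c{\left(W,g \right)} = 25 + W + g$
$A{\left(S \right)} = 4 + 2 S \left(-4 + S\right)$ ($A{\left(S \right)} = 4 + 2 S \left(S - 4\right) = 4 + 2 S \left(-4 + S\right)$)
$\left(170 + c{\left(-47,-24 \right)}\right) \left(576 - 1459\right) A{\left(5 \right)} = \left(170 - 46\right) \left(576 - 1459\right) \left(4 - 40 + 2 \cdot 5^{2}\right) = \left(170 - 46\right) \left(-883\right) \left(4 - 40 + 2 \cdot 25\right) = 124 \left(-883\right) \left(4 - 40 + 50\right) = \left(-109492\right) 14 = -1532888$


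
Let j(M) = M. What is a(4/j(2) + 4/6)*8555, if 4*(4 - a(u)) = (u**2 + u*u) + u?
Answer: -17110/9 ≈ -1901.1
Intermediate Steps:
a(u) = 4 - u**2/2 - u/4 (a(u) = 4 - ((u**2 + u*u) + u)/4 = 4 - ((u**2 + u**2) + u)/4 = 4 - (2*u**2 + u)/4 = 4 - (u + 2*u**2)/4 = 4 + (-u**2/2 - u/4) = 4 - u**2/2 - u/4)
a(4/j(2) + 4/6)*8555 = (4 - (4/2 + 4/6)**2/2 - (4/2 + 4/6)/4)*8555 = (4 - (4*(1/2) + 4*(1/6))**2/2 - (4*(1/2) + 4*(1/6))/4)*8555 = (4 - (2 + 2/3)**2/2 - (2 + 2/3)/4)*8555 = (4 - (8/3)**2/2 - 1/4*8/3)*8555 = (4 - 1/2*64/9 - 2/3)*8555 = (4 - 32/9 - 2/3)*8555 = -2/9*8555 = -17110/9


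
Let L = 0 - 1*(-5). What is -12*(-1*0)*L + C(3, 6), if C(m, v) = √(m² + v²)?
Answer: 3*√5 ≈ 6.7082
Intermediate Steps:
L = 5 (L = 0 + 5 = 5)
-12*(-1*0)*L + C(3, 6) = -12*(-1*0)*5 + √(3² + 6²) = -0*5 + √(9 + 36) = -12*0 + √45 = 0 + 3*√5 = 3*√5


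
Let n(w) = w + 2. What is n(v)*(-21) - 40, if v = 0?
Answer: -82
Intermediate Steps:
n(w) = 2 + w
n(v)*(-21) - 40 = (2 + 0)*(-21) - 40 = 2*(-21) - 40 = -42 - 40 = -82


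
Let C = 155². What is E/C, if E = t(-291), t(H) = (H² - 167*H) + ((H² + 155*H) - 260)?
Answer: 172594/24025 ≈ 7.1839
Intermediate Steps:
t(H) = -260 - 12*H + 2*H² (t(H) = (H² - 167*H) + (-260 + H² + 155*H) = -260 - 12*H + 2*H²)
E = 172594 (E = -260 - 12*(-291) + 2*(-291)² = -260 + 3492 + 2*84681 = -260 + 3492 + 169362 = 172594)
C = 24025
E/C = 172594/24025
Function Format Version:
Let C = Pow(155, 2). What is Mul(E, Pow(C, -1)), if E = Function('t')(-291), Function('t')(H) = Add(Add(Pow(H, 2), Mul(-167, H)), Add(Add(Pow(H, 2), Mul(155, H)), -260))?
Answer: Rational(172594, 24025) ≈ 7.1839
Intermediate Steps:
Function('t')(H) = Add(-260, Mul(-12, H), Mul(2, Pow(H, 2))) (Function('t')(H) = Add(Add(Pow(H, 2), Mul(-167, H)), Add(-260, Pow(H, 2), Mul(155, H))) = Add(-260, Mul(-12, H), Mul(2, Pow(H, 2))))
E = 172594 (E = Add(-260, Mul(-12, -291), Mul(2, Pow(-291, 2))) = Add(-260, 3492, Mul(2, 84681)) = Add(-260, 3492, 169362) = 172594)
C = 24025
Mul(E, Pow(C, -1)) = Mul(172594, Pow(24025, -1)) = Mul(172594, Rational(1, 24025)) = Rational(172594, 24025)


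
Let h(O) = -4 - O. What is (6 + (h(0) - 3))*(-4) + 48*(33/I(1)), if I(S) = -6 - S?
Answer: -1556/7 ≈ -222.29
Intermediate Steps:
(6 + (h(0) - 3))*(-4) + 48*(33/I(1)) = (6 + ((-4 - 1*0) - 3))*(-4) + 48*(33/(-6 - 1*1)) = (6 + ((-4 + 0) - 3))*(-4) + 48*(33/(-6 - 1)) = (6 + (-4 - 3))*(-4) + 48*(33/(-7)) = (6 - 7)*(-4) + 48*(33*(-⅐)) = -1*(-4) + 48*(-33/7) = 4 - 1584/7 = -1556/7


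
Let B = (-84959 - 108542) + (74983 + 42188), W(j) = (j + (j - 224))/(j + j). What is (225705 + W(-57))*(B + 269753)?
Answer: 2488455366742/57 ≈ 4.3657e+10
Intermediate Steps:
W(j) = (-224 + 2*j)/(2*j) (W(j) = (j + (-224 + j))/((2*j)) = (-224 + 2*j)*(1/(2*j)) = (-224 + 2*j)/(2*j))
B = -76330 (B = -193501 + 117171 = -76330)
(225705 + W(-57))*(B + 269753) = (225705 + (-112 - 57)/(-57))*(-76330 + 269753) = (225705 - 1/57*(-169))*193423 = (225705 + 169/57)*193423 = (12865354/57)*193423 = 2488455366742/57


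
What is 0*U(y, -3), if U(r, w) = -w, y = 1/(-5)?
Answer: 0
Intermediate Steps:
y = -⅕ ≈ -0.20000
0*U(y, -3) = 0*(-1*(-3)) = 0*3 = 0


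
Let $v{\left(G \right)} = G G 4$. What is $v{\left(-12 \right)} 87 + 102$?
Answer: $50214$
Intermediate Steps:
$v{\left(G \right)} = 4 G^{2}$ ($v{\left(G \right)} = G^{2} \cdot 4 = 4 G^{2}$)
$v{\left(-12 \right)} 87 + 102 = 4 \left(-12\right)^{2} \cdot 87 + 102 = 4 \cdot 144 \cdot 87 + 102 = 576 \cdot 87 + 102 = 50112 + 102 = 50214$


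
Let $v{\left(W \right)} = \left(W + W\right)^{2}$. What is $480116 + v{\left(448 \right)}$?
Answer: $1282932$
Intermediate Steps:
$v{\left(W \right)} = 4 W^{2}$ ($v{\left(W \right)} = \left(2 W\right)^{2} = 4 W^{2}$)
$480116 + v{\left(448 \right)} = 480116 + 4 \cdot 448^{2} = 480116 + 4 \cdot 200704 = 480116 + 802816 = 1282932$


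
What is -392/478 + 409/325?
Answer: 34051/77675 ≈ 0.43838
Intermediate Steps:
-392/478 + 409/325 = -392*1/478 + 409*(1/325) = -196/239 + 409/325 = 34051/77675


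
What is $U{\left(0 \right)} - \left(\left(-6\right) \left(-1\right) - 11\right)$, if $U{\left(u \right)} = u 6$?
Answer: $5$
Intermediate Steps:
$U{\left(u \right)} = 6 u$
$U{\left(0 \right)} - \left(\left(-6\right) \left(-1\right) - 11\right) = 6 \cdot 0 - \left(\left(-6\right) \left(-1\right) - 11\right) = 0 - \left(6 - 11\right) = 0 - -5 = 0 + 5 = 5$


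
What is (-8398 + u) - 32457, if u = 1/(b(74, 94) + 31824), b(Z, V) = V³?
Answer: -35233678839/862408 ≈ -40855.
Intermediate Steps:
u = 1/862408 (u = 1/(94³ + 31824) = 1/(830584 + 31824) = 1/862408 ≈ 1.1595e-6)
(-8398 + u) - 32457 = (-8398 + 1/862408) - 32457 = -7242502383/862408 - 32457 = -35233678839/862408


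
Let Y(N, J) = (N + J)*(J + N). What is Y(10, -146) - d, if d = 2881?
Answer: 15615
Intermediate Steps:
Y(N, J) = (J + N)**2 (Y(N, J) = (J + N)*(J + N) = (J + N)**2)
Y(10, -146) - d = (-146 + 10)**2 - 1*2881 = (-136)**2 - 2881 = 18496 - 2881 = 15615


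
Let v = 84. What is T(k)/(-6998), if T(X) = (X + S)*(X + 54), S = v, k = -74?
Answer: 100/3499 ≈ 0.028580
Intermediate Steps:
S = 84
T(X) = (54 + X)*(84 + X) (T(X) = (X + 84)*(X + 54) = (84 + X)*(54 + X) = (54 + X)*(84 + X))
T(k)/(-6998) = (4536 + (-74)² + 138*(-74))/(-6998) = (4536 + 5476 - 10212)*(-1/6998) = -200*(-1/6998) = 100/3499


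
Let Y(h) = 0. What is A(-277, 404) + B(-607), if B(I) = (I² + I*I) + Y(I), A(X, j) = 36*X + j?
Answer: 727330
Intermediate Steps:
A(X, j) = j + 36*X
B(I) = 2*I² (B(I) = (I² + I*I) + 0 = (I² + I²) + 0 = 2*I² + 0 = 2*I²)
A(-277, 404) + B(-607) = (404 + 36*(-277)) + 2*(-607)² = (404 - 9972) + 2*368449 = -9568 + 736898 = 727330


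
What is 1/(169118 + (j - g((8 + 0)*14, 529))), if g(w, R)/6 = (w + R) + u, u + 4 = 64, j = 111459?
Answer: 1/276371 ≈ 3.6183e-6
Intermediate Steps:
u = 60 (u = -4 + 64 = 60)
g(w, R) = 360 + 6*R + 6*w (g(w, R) = 6*((w + R) + 60) = 6*((R + w) + 60) = 6*(60 + R + w) = 360 + 6*R + 6*w)
1/(169118 + (j - g((8 + 0)*14, 529))) = 1/(169118 + (111459 - (360 + 6*529 + 6*((8 + 0)*14)))) = 1/(169118 + (111459 - (360 + 3174 + 6*(8*14)))) = 1/(169118 + (111459 - (360 + 3174 + 6*112))) = 1/(169118 + (111459 - (360 + 3174 + 672))) = 1/(169118 + (111459 - 1*4206)) = 1/(169118 + (111459 - 4206)) = 1/(169118 + 107253) = 1/276371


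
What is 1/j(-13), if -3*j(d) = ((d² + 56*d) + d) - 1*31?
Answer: 1/201 ≈ 0.0049751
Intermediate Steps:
j(d) = 31/3 - 19*d - d²/3 (j(d) = -(((d² + 56*d) + d) - 1*31)/3 = -((d² + 57*d) - 31)/3 = -(-31 + d² + 57*d)/3 = 31/3 - 19*d - d²/3)
1/j(-13) = 1/(31/3 - 19*(-13) - ⅓*(-13)²) = 1/(31/3 + 247 - ⅓*169) = 1/(31/3 + 247 - 169/3) = 1/201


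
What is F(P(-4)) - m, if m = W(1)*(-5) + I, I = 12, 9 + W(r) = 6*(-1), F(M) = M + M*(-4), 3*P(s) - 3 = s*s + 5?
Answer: -111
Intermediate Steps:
P(s) = 8/3 + s²/3 (P(s) = 1 + (s*s + 5)/3 = 1 + (s² + 5)/3 = 1 + (5 + s²)/3 = 1 + (5/3 + s²/3) = 8/3 + s²/3)
F(M) = -3*M (F(M) = M - 4*M = -3*M)
W(r) = -15 (W(r) = -9 + 6*(-1) = -9 - 6 = -15)
m = 87 (m = -15*(-5) + 12 = 75 + 12 = 87)
F(P(-4)) - m = -3*(8/3 + (⅓)*(-4)²) - 1*87 = -3*(8/3 + (⅓)*16) - 87 = -3*(8/3 + 16/3) - 87 = -3*8 - 87 = -24 - 87 = -111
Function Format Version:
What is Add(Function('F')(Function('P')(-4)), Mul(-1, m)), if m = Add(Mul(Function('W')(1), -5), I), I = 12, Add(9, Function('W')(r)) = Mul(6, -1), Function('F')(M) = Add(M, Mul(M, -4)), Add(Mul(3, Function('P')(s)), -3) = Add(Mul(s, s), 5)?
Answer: -111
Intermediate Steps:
Function('P')(s) = Add(Rational(8, 3), Mul(Rational(1, 3), Pow(s, 2))) (Function('P')(s) = Add(1, Mul(Rational(1, 3), Add(Mul(s, s), 5))) = Add(1, Mul(Rational(1, 3), Add(Pow(s, 2), 5))) = Add(1, Mul(Rational(1, 3), Add(5, Pow(s, 2)))) = Add(1, Add(Rational(5, 3), Mul(Rational(1, 3), Pow(s, 2)))) = Add(Rational(8, 3), Mul(Rational(1, 3), Pow(s, 2))))
Function('F')(M) = Mul(-3, M) (Function('F')(M) = Add(M, Mul(-4, M)) = Mul(-3, M))
Function('W')(r) = -15 (Function('W')(r) = Add(-9, Mul(6, -1)) = Add(-9, -6) = -15)
m = 87 (m = Add(Mul(-15, -5), 12) = Add(75, 12) = 87)
Add(Function('F')(Function('P')(-4)), Mul(-1, m)) = Add(Mul(-3, Add(Rational(8, 3), Mul(Rational(1, 3), Pow(-4, 2)))), Mul(-1, 87)) = Add(Mul(-3, Add(Rational(8, 3), Mul(Rational(1, 3), 16))), -87) = Add(Mul(-3, Add(Rational(8, 3), Rational(16, 3))), -87) = Add(Mul(-3, 8), -87) = Add(-24, -87) = -111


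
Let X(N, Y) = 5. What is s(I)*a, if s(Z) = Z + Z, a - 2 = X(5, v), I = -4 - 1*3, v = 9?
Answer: -98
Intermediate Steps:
I = -7 (I = -4 - 3 = -7)
a = 7 (a = 2 + 5 = 7)
s(Z) = 2*Z
s(I)*a = (2*(-7))*7 = -14*7 = -98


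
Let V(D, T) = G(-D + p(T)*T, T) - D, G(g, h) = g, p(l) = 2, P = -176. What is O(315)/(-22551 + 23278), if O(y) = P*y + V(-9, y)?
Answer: -54792/727 ≈ -75.367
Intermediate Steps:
V(D, T) = -2*D + 2*T (V(D, T) = (-D + 2*T) - D = -2*D + 2*T)
O(y) = 18 - 174*y (O(y) = -176*y + (-2*(-9) + 2*y) = -176*y + (18 + 2*y) = 18 - 174*y)
O(315)/(-22551 + 23278) = (18 - 174*315)/(-22551 + 23278) = (18 - 54810)/727 = -54792*1/727 = -54792/727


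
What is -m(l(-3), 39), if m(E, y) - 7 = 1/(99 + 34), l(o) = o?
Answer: -932/133 ≈ -7.0075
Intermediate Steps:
m(E, y) = 932/133 (m(E, y) = 7 + 1/(99 + 34) = 7 + 1/133 = 932/133)
-m(l(-3), 39) = -1*932/133 = -932/133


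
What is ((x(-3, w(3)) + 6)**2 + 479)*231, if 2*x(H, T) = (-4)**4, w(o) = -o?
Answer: 4258485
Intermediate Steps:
x(H, T) = 128 (x(H, T) = (1/2)*(-4)**4 = (1/2)*256 = 128)
((x(-3, w(3)) + 6)**2 + 479)*231 = ((128 + 6)**2 + 479)*231 = (134**2 + 479)*231 = (17956 + 479)*231 = 18435*231 = 4258485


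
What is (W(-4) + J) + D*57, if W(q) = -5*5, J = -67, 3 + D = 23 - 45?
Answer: -1517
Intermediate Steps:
D = -25 (D = -3 + (23 - 45) = -3 - 22 = -25)
W(q) = -25
(W(-4) + J) + D*57 = (-25 - 67) - 25*57 = -92 - 1425 = -1517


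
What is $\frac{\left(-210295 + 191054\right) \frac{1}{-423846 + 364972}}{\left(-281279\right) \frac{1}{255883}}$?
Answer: $- \frac{4923444803}{16560019846} \approx -0.29731$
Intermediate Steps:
$\frac{\left(-210295 + 191054\right) \frac{1}{-423846 + 364972}}{\left(-281279\right) \frac{1}{255883}} = \frac{\left(-19241\right) \frac{1}{-58874}}{\left(-281279\right) \frac{1}{255883}} = \frac{\left(-19241\right) \left(- \frac{1}{58874}\right)}{- \frac{281279}{255883}} = \frac{19241}{58874} \left(- \frac{255883}{281279}\right) = - \frac{4923444803}{16560019846}$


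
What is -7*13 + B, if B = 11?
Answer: -80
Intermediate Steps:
-7*13 + B = -7*13 + 11 = -91 + 11 = -80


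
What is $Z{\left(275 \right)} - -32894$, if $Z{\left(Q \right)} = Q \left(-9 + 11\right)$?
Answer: $33444$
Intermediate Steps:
$Z{\left(Q \right)} = 2 Q$ ($Z{\left(Q \right)} = Q 2 = 2 Q$)
$Z{\left(275 \right)} - -32894 = 2 \cdot 275 - -32894 = 550 + 32894 = 33444$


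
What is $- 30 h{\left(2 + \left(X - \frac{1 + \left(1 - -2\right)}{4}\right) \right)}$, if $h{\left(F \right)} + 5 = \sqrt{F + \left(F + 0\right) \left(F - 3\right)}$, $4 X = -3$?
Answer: $150 - \frac{15 i \sqrt{7}}{2} \approx 150.0 - 19.843 i$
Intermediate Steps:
$X = - \frac{3}{4}$ ($X = \frac{1}{4} \left(-3\right) = - \frac{3}{4} \approx -0.75$)
$h{\left(F \right)} = -5 + \sqrt{F + F \left(-3 + F\right)}$ ($h{\left(F \right)} = -5 + \sqrt{F + \left(F + 0\right) \left(F - 3\right)} = -5 + \sqrt{F + F \left(-3 + F\right)}$)
$- 30 h{\left(2 + \left(X - \frac{1 + \left(1 - -2\right)}{4}\right) \right)} = - 30 \left(-5 + \sqrt{\left(2 - \left(\frac{3}{4} + \frac{1 + \left(1 - -2\right)}{4}\right)\right) \left(-2 + \left(2 - \left(\frac{3}{4} + \frac{1 + \left(1 - -2\right)}{4}\right)\right)\right)}\right) = - 30 \left(-5 + \sqrt{\left(2 - \left(\frac{3}{4} + \left(1 + \left(1 + 2\right)\right) \frac{1}{4}\right)\right) \left(-2 + \left(2 - \left(\frac{3}{4} + \left(1 + \left(1 + 2\right)\right) \frac{1}{4}\right)\right)\right)}\right) = - 30 \left(-5 + \sqrt{\left(2 - \left(\frac{3}{4} + \left(1 + 3\right) \frac{1}{4}\right)\right) \left(-2 + \left(2 - \left(\frac{3}{4} + \left(1 + 3\right) \frac{1}{4}\right)\right)\right)}\right) = - 30 \left(-5 + \sqrt{\left(2 - \left(\frac{3}{4} + 4 \cdot \frac{1}{4}\right)\right) \left(-2 + \left(2 - \left(\frac{3}{4} + 4 \cdot \frac{1}{4}\right)\right)\right)}\right) = - 30 \left(-5 + \sqrt{\left(2 - \frac{7}{4}\right) \left(-2 + \left(2 - \frac{7}{4}\right)\right)}\right) = - 30 \left(-5 + \sqrt{\frac{-2 + \frac{1}{4}}{4}}\right) = - 30 \left(-5 + \sqrt{\frac{1}{4} \left(- \frac{7}{4}\right)}\right) = - 30 \left(-5 + \sqrt{- \frac{7}{16}}\right) = - 30 \left(-5 + \frac{i \sqrt{7}}{4}\right) = 150 - \frac{15 i \sqrt{7}}{2}$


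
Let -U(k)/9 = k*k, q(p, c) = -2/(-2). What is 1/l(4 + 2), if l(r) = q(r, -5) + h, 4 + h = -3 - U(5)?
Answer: 1/219 ≈ 0.0045662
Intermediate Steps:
q(p, c) = 1 (q(p, c) = -2*(-1/2) = 1)
U(k) = -9*k**2 (U(k) = -9*k*k = -9*k**2)
h = 218 (h = -4 + (-3 - (-9)*5**2) = -4 + (-3 - (-9)*25) = -4 + (-3 - 1*(-225)) = -4 + (-3 + 225) = -4 + 222 = 218)
l(r) = 219 (l(r) = 1 + 218 = 219)
1/l(4 + 2) = 1/219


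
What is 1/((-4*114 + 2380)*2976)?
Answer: 1/5725824 ≈ 1.7465e-7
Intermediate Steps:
1/((-4*114 + 2380)*2976) = (1/2976)/(-456 + 2380) = (1/2976)/1924 = (1/1924)*(1/2976) = 1/5725824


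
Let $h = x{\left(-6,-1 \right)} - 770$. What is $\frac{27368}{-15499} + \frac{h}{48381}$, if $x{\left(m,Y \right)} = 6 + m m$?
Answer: $- \frac{121397680}{68168829} \approx -1.7808$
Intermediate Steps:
$x{\left(m,Y \right)} = 6 + m^{2}$
$h = -728$ ($h = \left(6 + \left(-6\right)^{2}\right) - 770 = \left(6 + 36\right) - 770 = 42 - 770 = -728$)
$\frac{27368}{-15499} + \frac{h}{48381} = \frac{27368}{-15499} - \frac{728}{48381} = 27368 \left(- \frac{1}{15499}\right) - \frac{728}{48381} = - \frac{2488}{1409} - \frac{728}{48381} = - \frac{121397680}{68168829}$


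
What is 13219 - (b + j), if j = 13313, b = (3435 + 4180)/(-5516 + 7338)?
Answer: -178883/1822 ≈ -98.179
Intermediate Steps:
b = 7615/1822 ≈ 4.1795
13219 - (b + j) = 13219 - (7615/1822 + 13313) = 13219 - 1*24263901/1822 = 13219 - 24263901/1822 = -178883/1822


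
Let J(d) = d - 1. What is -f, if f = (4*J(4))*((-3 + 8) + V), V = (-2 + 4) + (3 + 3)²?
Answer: -516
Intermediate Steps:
J(d) = -1 + d
V = 38 (V = 2 + 6² = 2 + 36 = 38)
f = 516 (f = (4*(-1 + 4))*((-3 + 8) + 38) = (4*3)*(5 + 38) = 12*43 = 516)
-f = -1*516 = -516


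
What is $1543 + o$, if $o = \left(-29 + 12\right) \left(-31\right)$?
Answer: $2070$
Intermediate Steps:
$o = 527$ ($o = \left(-17\right) \left(-31\right) = 527$)
$1543 + o = 1543 + 527 = 2070$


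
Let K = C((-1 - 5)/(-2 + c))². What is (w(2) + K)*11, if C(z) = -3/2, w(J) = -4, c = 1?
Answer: -77/4 ≈ -19.250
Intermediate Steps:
C(z) = -3/2 (C(z) = -3*½ = -3/2)
K = 9/4 (K = (-3/2)² = 9/4 ≈ 2.2500)
(w(2) + K)*11 = (-4 + 9/4)*11 = -7/4*11 = -77/4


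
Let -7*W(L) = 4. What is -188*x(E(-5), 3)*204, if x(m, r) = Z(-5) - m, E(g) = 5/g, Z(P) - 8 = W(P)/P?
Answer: -12234288/35 ≈ -3.4955e+5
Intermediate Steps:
W(L) = -4/7 (W(L) = -⅐*4 = -4/7)
Z(P) = 8 - 4/(7*P)
x(m, r) = 284/35 - m (x(m, r) = (8 - 4/7/(-5)) - m = (8 - 4/7*(-⅕)) - m = (8 + 4/35) - m = 284/35 - m)
-188*x(E(-5), 3)*204 = -188*(284/35 - 5/(-5))*204 = -188*(284/35 - 5*(-1)/5)*204 = -188*(284/35 - 1*(-1))*204 = -188*(284/35 + 1)*204 = -188*319/35*204 = -59972/35*204 = -12234288/35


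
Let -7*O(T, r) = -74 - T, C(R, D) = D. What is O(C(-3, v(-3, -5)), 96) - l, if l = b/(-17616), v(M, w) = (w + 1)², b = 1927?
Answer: 1598929/123312 ≈ 12.967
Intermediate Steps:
v(M, w) = (1 + w)²
l = -1927/17616 (l = 1927/(-17616) = 1927*(-1/17616) = -1927/17616 ≈ -0.10939)
O(T, r) = 74/7 + T/7 (O(T, r) = -(-74 - T)/7 = 74/7 + T/7)
O(C(-3, v(-3, -5)), 96) - l = (74/7 + (1 - 5)²/7) - 1*(-1927/17616) = (74/7 + (⅐)*(-4)²) + 1927/17616 = (74/7 + (⅐)*16) + 1927/17616 = (74/7 + 16/7) + 1927/17616 = 90/7 + 1927/17616 = 1598929/123312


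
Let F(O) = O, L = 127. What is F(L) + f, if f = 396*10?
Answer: 4087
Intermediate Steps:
f = 3960
F(L) + f = 127 + 3960 = 4087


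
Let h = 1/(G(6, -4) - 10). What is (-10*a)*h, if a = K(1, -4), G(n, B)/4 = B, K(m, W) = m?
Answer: 5/13 ≈ 0.38462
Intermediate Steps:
G(n, B) = 4*B
h = -1/26 (h = 1/(4*(-4) - 10) = 1/(-16 - 10) = 1/(-26) = -1/26 ≈ -0.038462)
a = 1
(-10*a)*h = -10*1*(-1/26) = -10*(-1/26) = 5/13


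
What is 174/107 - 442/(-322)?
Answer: 51661/17227 ≈ 2.9988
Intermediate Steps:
174/107 - 442/(-322) = 174*(1/107) - 442*(-1/322) = 174/107 + 221/161 = 51661/17227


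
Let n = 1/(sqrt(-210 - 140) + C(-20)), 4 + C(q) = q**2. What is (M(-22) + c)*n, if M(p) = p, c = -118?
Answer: -27720/78583 + 350*I*sqrt(14)/78583 ≈ -0.35275 + 0.016665*I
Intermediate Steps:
C(q) = -4 + q**2
n = 1/(396 + 5*I*sqrt(14)) (n = 1/(sqrt(-210 - 140) + (-4 + (-20)**2)) = 1/(sqrt(-350) + (-4 + 400)) = 1/(5*I*sqrt(14) + 396) = 1/(396 + 5*I*sqrt(14)) ≈ 0.0025196 - 0.00011904*I)
(M(-22) + c)*n = (-22 - 118)*(198/78583 - 5*I*sqrt(14)/157166) = -140*(198/78583 - 5*I*sqrt(14)/157166) = -27720/78583 + 350*I*sqrt(14)/78583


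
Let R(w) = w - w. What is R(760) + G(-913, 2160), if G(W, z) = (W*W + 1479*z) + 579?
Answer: 4028788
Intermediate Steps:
R(w) = 0
G(W, z) = 579 + W**2 + 1479*z (G(W, z) = (W**2 + 1479*z) + 579 = 579 + W**2 + 1479*z)
R(760) + G(-913, 2160) = 0 + (579 + (-913)**2 + 1479*2160) = 0 + (579 + 833569 + 3194640) = 0 + 4028788 = 4028788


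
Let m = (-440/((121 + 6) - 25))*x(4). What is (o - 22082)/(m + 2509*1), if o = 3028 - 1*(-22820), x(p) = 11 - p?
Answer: 192066/126419 ≈ 1.5193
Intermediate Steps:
o = 25848 (o = 3028 + 22820 = 25848)
m = -1540/51 (m = (-440/((121 + 6) - 25))*(11 - 1*4) = (-440/(127 - 25))*(11 - 4) = -440/102*7 = -440*1/102*7 = -220/51*7 = -1540/51 ≈ -30.196)
(o - 22082)/(m + 2509*1) = (25848 - 22082)/(-1540/51 + 2509*1) = 3766/(-1540/51 + 2509) = 3766/(126419/51) = 3766*(51/126419) = 192066/126419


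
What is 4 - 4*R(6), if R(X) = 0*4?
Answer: 4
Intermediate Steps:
R(X) = 0
4 - 4*R(6) = 4 - 4*0 = 4 + 0 = 4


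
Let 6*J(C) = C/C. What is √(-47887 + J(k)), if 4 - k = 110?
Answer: I*√1723926/6 ≈ 218.83*I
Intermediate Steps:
k = -106 (k = 4 - 1*110 = 4 - 110 = -106)
J(C) = ⅙ (J(C) = (C/C)/6 = (⅙)*1 = ⅙)
√(-47887 + J(k)) = √(-47887 + ⅙) = √(-287321/6) = I*√1723926/6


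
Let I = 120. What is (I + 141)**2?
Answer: 68121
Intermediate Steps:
(I + 141)**2 = (120 + 141)**2 = 261**2 = 68121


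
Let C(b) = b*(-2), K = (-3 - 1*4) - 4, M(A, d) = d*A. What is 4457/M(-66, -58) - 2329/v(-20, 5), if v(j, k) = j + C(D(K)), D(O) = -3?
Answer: 4488905/26796 ≈ 167.52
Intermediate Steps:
M(A, d) = A*d
K = -11 (K = (-3 - 4) - 4 = -7 - 4 = -11)
C(b) = -2*b
v(j, k) = 6 + j (v(j, k) = j - 2*(-3) = j + 6 = 6 + j)
4457/M(-66, -58) - 2329/v(-20, 5) = 4457/((-66*(-58))) - 2329/(6 - 20) = 4457/3828 - 2329/(-14) = 4457*(1/3828) - 2329*(-1/14) = 4457/3828 + 2329/14 = 4488905/26796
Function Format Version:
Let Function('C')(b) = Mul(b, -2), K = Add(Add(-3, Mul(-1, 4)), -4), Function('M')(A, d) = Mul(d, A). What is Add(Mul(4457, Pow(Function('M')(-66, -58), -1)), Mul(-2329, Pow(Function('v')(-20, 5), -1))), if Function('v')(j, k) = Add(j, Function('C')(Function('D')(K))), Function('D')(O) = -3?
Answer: Rational(4488905, 26796) ≈ 167.52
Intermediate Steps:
Function('M')(A, d) = Mul(A, d)
K = -11 (K = Add(Add(-3, -4), -4) = Add(-7, -4) = -11)
Function('C')(b) = Mul(-2, b)
Function('v')(j, k) = Add(6, j) (Function('v')(j, k) = Add(j, Mul(-2, -3)) = Add(j, 6) = Add(6, j))
Add(Mul(4457, Pow(Function('M')(-66, -58), -1)), Mul(-2329, Pow(Function('v')(-20, 5), -1))) = Add(Mul(4457, Pow(Mul(-66, -58), -1)), Mul(-2329, Pow(Add(6, -20), -1))) = Add(Mul(4457, Pow(3828, -1)), Mul(-2329, Pow(-14, -1))) = Add(Mul(4457, Rational(1, 3828)), Mul(-2329, Rational(-1, 14))) = Add(Rational(4457, 3828), Rational(2329, 14)) = Rational(4488905, 26796)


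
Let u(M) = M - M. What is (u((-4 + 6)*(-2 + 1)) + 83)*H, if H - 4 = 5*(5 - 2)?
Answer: 1577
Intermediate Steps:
H = 19 (H = 4 + 5*(5 - 2) = 4 + 5*3 = 4 + 15 = 19)
u(M) = 0
(u((-4 + 6)*(-2 + 1)) + 83)*H = (0 + 83)*19 = 83*19 = 1577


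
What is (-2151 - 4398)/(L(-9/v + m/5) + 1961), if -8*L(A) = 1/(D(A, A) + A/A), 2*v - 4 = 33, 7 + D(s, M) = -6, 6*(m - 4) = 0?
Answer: -628704/188257 ≈ -3.3396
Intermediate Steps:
m = 4 (m = 4 + (⅙)*0 = 4 + 0 = 4)
D(s, M) = -13 (D(s, M) = -7 - 6 = -13)
v = 37/2 (v = 2 + (½)*33 = 2 + 33/2 = 37/2 ≈ 18.500)
L(A) = 1/96 (L(A) = -1/(8*(-13 + A/A)) = -1/(8*(-13 + 1)) = -⅛/(-12) = -⅛*(-1/12) = 1/96)
(-2151 - 4398)/(L(-9/v + m/5) + 1961) = (-2151 - 4398)/(1/96 + 1961) = -6549/188257/96 = -6549*96/188257 = -628704/188257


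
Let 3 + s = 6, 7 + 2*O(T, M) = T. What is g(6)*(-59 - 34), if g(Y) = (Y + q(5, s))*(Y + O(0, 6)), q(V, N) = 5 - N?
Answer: -1860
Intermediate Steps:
O(T, M) = -7/2 + T/2
s = 3 (s = -3 + 6 = 3)
g(Y) = (2 + Y)*(-7/2 + Y) (g(Y) = (Y + (5 - 1*3))*(Y + (-7/2 + (½)*0)) = (Y + (5 - 3))*(Y + (-7/2 + 0)) = (Y + 2)*(Y - 7/2) = (2 + Y)*(-7/2 + Y))
g(6)*(-59 - 34) = (-7 + 6² - 3/2*6)*(-59 - 34) = (-7 + 36 - 9)*(-93) = 20*(-93) = -1860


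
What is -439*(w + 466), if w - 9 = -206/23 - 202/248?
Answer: -582479687/2852 ≈ -2.0424e+5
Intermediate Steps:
w = -2199/2852 (w = 9 + (-206/23 - 202/248) = 9 + (-206*1/23 - 202*1/248) = 9 + (-206/23 - 101/124) = 9 - 27867/2852 = -2199/2852 ≈ -0.77104)
-439*(w + 466) = -439*(-2199/2852 + 466) = -439*1326833/2852 = -582479687/2852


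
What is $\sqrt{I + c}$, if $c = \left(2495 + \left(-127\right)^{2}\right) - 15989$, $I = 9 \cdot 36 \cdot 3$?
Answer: $\sqrt{3607} \approx 60.058$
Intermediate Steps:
$I = 972$ ($I = 324 \cdot 3 = 972$)
$c = 2635$ ($c = \left(2495 + 16129\right) - 15989 = 18624 - 15989 = 2635$)
$\sqrt{I + c} = \sqrt{972 + 2635} = \sqrt{3607}$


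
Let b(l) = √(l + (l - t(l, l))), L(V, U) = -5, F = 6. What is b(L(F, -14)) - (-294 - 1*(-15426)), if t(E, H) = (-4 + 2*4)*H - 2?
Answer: -15132 + 2*√3 ≈ -15129.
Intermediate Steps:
t(E, H) = -2 + 4*H (t(E, H) = (-4 + 8)*H - 2 = 4*H - 2 = -2 + 4*H)
b(l) = √(2 - 2*l) (b(l) = √(l + (l - (-2 + 4*l))) = √(l + (l + (2 - 4*l))) = √(l + (2 - 3*l)) = √(2 - 2*l))
b(L(F, -14)) - (-294 - 1*(-15426)) = √(2 - 2*(-5)) - (-294 - 1*(-15426)) = √(2 + 10) - (-294 + 15426) = √12 - 1*15132 = 2*√3 - 15132 = -15132 + 2*√3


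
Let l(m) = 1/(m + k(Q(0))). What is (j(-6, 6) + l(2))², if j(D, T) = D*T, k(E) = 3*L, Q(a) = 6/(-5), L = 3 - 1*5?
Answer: 21025/16 ≈ 1314.1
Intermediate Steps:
L = -2 (L = 3 - 5 = -2)
Q(a) = -6/5 (Q(a) = 6*(-⅕) = -6/5)
k(E) = -6 (k(E) = 3*(-2) = -6)
l(m) = 1/(-6 + m) (l(m) = 1/(m - 6) = 1/(-6 + m))
(j(-6, 6) + l(2))² = (-6*6 + 1/(-6 + 2))² = (-36 + 1/(-4))² = (-36 - ¼)² = (-145/4)² = 21025/16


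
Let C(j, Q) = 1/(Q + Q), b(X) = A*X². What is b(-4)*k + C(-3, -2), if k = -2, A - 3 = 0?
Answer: -385/4 ≈ -96.250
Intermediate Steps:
A = 3 (A = 3 + 0 = 3)
b(X) = 3*X²
C(j, Q) = 1/(2*Q)
b(-4)*k + C(-3, -2) = (3*(-4)²)*(-2) + (½)/(-2) = (3*16)*(-2) + (½)*(-½) = 48*(-2) - ¼ = -96 - ¼ = -385/4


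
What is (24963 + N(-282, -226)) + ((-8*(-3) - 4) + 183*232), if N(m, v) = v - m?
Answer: 67495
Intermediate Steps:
(24963 + N(-282, -226)) + ((-8*(-3) - 4) + 183*232) = (24963 + (-226 - 1*(-282))) + ((-8*(-3) - 4) + 183*232) = (24963 + (-226 + 282)) + ((24 - 4) + 42456) = (24963 + 56) + (20 + 42456) = 25019 + 42476 = 67495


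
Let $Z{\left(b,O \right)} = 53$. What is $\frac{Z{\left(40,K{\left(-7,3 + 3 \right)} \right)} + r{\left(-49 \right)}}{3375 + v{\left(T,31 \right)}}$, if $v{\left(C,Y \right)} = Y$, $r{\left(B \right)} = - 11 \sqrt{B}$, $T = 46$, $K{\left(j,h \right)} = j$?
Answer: $\frac{53}{3406} - \frac{77 i}{3406} \approx 0.015561 - 0.022607 i$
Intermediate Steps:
$\frac{Z{\left(40,K{\left(-7,3 + 3 \right)} \right)} + r{\left(-49 \right)}}{3375 + v{\left(T,31 \right)}} = \frac{53 - 11 \sqrt{-49}}{3375 + 31} = \frac{53 - 11 \cdot 7 i}{3406} = \left(53 - 77 i\right) \frac{1}{3406} = \frac{53}{3406} - \frac{77 i}{3406}$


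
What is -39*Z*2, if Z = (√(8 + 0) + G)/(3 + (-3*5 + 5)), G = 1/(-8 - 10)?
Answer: -13/21 + 156*√2/7 ≈ 30.898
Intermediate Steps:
G = -1/18 (G = 1/(-18) = -1/18 ≈ -0.055556)
Z = 1/126 - 2*√2/7 (Z = (√(8 + 0) - 1/18)/(3 + (-3*5 + 5)) = (√8 - 1/18)/(3 + (-15 + 5)) = (2*√2 - 1/18)/(3 - 10) = (-1/18 + 2*√2)/(-7) = (-1/18 + 2*√2)*(-⅐) = 1/126 - 2*√2/7 ≈ -0.39612)
-39*Z*2 = -39*(1/126 - 2*√2/7)*2 = (-13/42 + 78*√2/7)*2 = -13/21 + 156*√2/7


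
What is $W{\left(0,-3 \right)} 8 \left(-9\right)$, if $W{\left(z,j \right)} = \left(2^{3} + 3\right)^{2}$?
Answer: $-8712$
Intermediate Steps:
$W{\left(z,j \right)} = 121$ ($W{\left(z,j \right)} = \left(8 + 3\right)^{2} = 11^{2} = 121$)
$W{\left(0,-3 \right)} 8 \left(-9\right) = 121 \cdot 8 \left(-9\right) = 968 \left(-9\right) = -8712$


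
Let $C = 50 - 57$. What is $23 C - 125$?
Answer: $-286$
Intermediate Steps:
$C = -7$ ($C = 50 - 57 = -7$)
$23 C - 125 = 23 \left(-7\right) - 125 = -161 - 125 = -286$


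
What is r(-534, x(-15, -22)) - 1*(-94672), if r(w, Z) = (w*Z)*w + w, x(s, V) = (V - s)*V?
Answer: 44008162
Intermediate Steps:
x(s, V) = V*(V - s)
r(w, Z) = w + Z*w**2 (r(w, Z) = (Z*w)*w + w = Z*w**2 + w = w + Z*w**2)
r(-534, x(-15, -22)) - 1*(-94672) = -534*(1 - 22*(-22 - 1*(-15))*(-534)) - 1*(-94672) = -534*(1 - 22*(-22 + 15)*(-534)) + 94672 = -534*(1 - 22*(-7)*(-534)) + 94672 = -534*(1 + 154*(-534)) + 94672 = -534*(1 - 82236) + 94672 = -534*(-82235) + 94672 = 43913490 + 94672 = 44008162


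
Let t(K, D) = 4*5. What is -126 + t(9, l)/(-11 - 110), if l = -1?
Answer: -15266/121 ≈ -126.17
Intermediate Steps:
t(K, D) = 20
-126 + t(9, l)/(-11 - 110) = -126 + 20/(-11 - 110) = -126 + 20/(-121) = -126 + 20*(-1/121) = -126 - 20/121 = -15266/121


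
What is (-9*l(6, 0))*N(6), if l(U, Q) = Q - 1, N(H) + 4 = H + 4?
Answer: 54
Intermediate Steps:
N(H) = H (N(H) = -4 + (H + 4) = -4 + (4 + H) = H)
l(U, Q) = -1 + Q
(-9*l(6, 0))*N(6) = -9*(-1 + 0)*6 = -9*(-1)*6 = 9*6 = 54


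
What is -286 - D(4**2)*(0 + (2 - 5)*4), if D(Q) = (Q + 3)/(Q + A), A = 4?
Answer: -1373/5 ≈ -274.60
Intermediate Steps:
D(Q) = (3 + Q)/(4 + Q) (D(Q) = (Q + 3)/(Q + 4) = (3 + Q)/(4 + Q))
-286 - D(4**2)*(0 + (2 - 5)*4) = -286 - (3 + 4**2)/(4 + 4**2)*(0 + (2 - 5)*4) = -286 - (3 + 16)/(4 + 16)*(0 - 3*4) = -286 - 19/20*(0 - 12) = -286 - (1/20)*19*(-12) = -286 - 19*(-12)/20 = -286 - 1*(-57/5) = -286 + 57/5 = -1373/5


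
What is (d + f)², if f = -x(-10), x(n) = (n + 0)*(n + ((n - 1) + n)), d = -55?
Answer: 133225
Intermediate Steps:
x(n) = n*(-1 + 3*n) (x(n) = n*(n + ((-1 + n) + n)) = n*(n + (-1 + 2*n)) = n*(-1 + 3*n))
f = -310 (f = -(-10)*(-1 + 3*(-10)) = -(-10)*(-1 - 30) = -(-10)*(-31) = -1*310 = -310)
(d + f)² = (-55 - 310)² = (-365)² = 133225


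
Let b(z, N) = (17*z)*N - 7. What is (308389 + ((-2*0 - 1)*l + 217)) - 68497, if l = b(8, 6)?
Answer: 239300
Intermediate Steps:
b(z, N) = -7 + 17*N*z (b(z, N) = 17*N*z - 7 = -7 + 17*N*z)
l = 809 (l = -7 + 17*6*8 = -7 + 816 = 809)
(308389 + ((-2*0 - 1)*l + 217)) - 68497 = (308389 + ((-2*0 - 1)*809 + 217)) - 68497 = (308389 + ((0 - 1)*809 + 217)) - 68497 = (308389 + (-1*809 + 217)) - 68497 = (308389 + (-809 + 217)) - 68497 = (308389 - 592) - 68497 = 307797 - 68497 = 239300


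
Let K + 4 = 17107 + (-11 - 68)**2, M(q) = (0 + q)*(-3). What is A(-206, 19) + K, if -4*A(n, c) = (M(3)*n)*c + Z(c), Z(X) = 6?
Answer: 14536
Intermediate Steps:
M(q) = -3*q (M(q) = q*(-3) = -3*q)
K = 23344 (K = -4 + (17107 + (-11 - 68)**2) = -4 + (17107 + (-79)**2) = -4 + (17107 + 6241) = -4 + 23348 = 23344)
A(n, c) = -3/2 + 9*c*n/4 (A(n, c) = -(((-3*3)*n)*c + 6)/4 = -((-9*n)*c + 6)/4 = -(-9*c*n + 6)/4 = -(6 - 9*c*n)/4 = -3/2 + 9*c*n/4)
A(-206, 19) + K = (-3/2 + (9/4)*19*(-206)) + 23344 = (-3/2 - 17613/2) + 23344 = -8808 + 23344 = 14536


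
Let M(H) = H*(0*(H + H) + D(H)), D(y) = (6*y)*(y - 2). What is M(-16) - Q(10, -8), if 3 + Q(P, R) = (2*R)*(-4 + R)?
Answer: -27837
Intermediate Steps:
D(y) = 6*y*(-2 + y) (D(y) = (6*y)*(-2 + y) = 6*y*(-2 + y))
Q(P, R) = -3 + 2*R*(-4 + R) (Q(P, R) = -3 + (2*R)*(-4 + R) = -3 + 2*R*(-4 + R))
M(H) = 6*H²*(-2 + H) (M(H) = H*(0*(H + H) + 6*H*(-2 + H)) = H*(0*(2*H) + 6*H*(-2 + H)) = H*(0 + 6*H*(-2 + H)) = H*(6*H*(-2 + H)) = 6*H²*(-2 + H))
M(-16) - Q(10, -8) = 6*(-16)²*(-2 - 16) - (-3 - 8*(-8) + 2*(-8)²) = 6*256*(-18) - (-3 + 64 + 2*64) = -27648 - (-3 + 64 + 128) = -27648 - 1*189 = -27648 - 189 = -27837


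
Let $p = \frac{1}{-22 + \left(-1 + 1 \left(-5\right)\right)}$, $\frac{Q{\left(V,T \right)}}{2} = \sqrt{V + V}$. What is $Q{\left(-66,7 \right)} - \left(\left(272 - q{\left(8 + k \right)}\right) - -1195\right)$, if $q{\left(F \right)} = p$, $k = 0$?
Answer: $- \frac{41077}{28} + 4 i \sqrt{33} \approx -1467.0 + 22.978 i$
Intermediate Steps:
$Q{\left(V,T \right)} = 2 \sqrt{2} \sqrt{V}$ ($Q{\left(V,T \right)} = 2 \sqrt{V + V} = 2 \sqrt{2 V} = 2 \sqrt{2} \sqrt{V}$)
$p = - \frac{1}{28}$ ($p = \frac{1}{-22 - 6} = \frac{1}{-28} = - \frac{1}{28} \approx -0.035714$)
$q{\left(F \right)} = - \frac{1}{28}$
$Q{\left(-66,7 \right)} - \left(\left(272 - q{\left(8 + k \right)}\right) - -1195\right) = 2 \sqrt{2} \sqrt{-66} - \left(\left(272 - - \frac{1}{28}\right) - -1195\right) = 2 \sqrt{2} i \sqrt{66} - \left(\left(272 + \frac{1}{28}\right) + 1195\right) = 4 i \sqrt{33} - \left(\frac{7617}{28} + 1195\right) = 4 i \sqrt{33} - \frac{41077}{28} = - \frac{41077}{28} + 4 i \sqrt{33}$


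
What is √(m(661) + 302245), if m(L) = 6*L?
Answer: √306211 ≈ 553.36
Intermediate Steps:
√(m(661) + 302245) = √(6*661 + 302245) = √(3966 + 302245) = √306211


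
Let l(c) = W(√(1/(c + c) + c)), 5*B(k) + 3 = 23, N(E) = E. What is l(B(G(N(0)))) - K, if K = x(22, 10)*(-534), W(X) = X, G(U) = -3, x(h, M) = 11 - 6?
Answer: 2670 + √66/4 ≈ 2672.0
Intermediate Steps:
x(h, M) = 5
B(k) = 4 (B(k) = -⅗ + (⅕)*23 = -⅗ + 23/5 = 4)
K = -2670 (K = 5*(-534) = -2670)
l(c) = √(c + 1/(2*c)) (l(c) = √(1/(c + c) + c) = √(1/(2*c) + c) = √(c + 1/(2*c)))
l(B(G(N(0)))) - K = √(2/4 + 4*4)/2 - 1*(-2670) = √(2*(¼) + 16)/2 + 2670 = √(½ + 16)/2 + 2670 = √(33/2)/2 + 2670 = (√66/2)/2 + 2670 = √66/4 + 2670 = 2670 + √66/4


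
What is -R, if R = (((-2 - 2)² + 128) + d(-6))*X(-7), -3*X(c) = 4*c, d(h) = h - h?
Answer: -1344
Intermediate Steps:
d(h) = 0
X(c) = -4*c/3
R = 1344 (R = (((-2 - 2)² + 128) + 0)*(-4/3*(-7)) = (((-4)² + 128) + 0)*(28/3) = ((16 + 128) + 0)*(28/3) = (144 + 0)*(28/3) = 144*(28/3) = 1344)
-R = -1*1344 = -1344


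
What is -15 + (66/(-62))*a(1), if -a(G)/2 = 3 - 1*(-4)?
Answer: -3/31 ≈ -0.096774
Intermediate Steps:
a(G) = -14 (a(G) = -2*(3 - 1*(-4)) = -2*(3 + 4) = -2*7 = -14)
-15 + (66/(-62))*a(1) = -15 + (66/(-62))*(-14) = -15 + (66*(-1/62))*(-14) = -15 - 33/31*(-14) = -15 + 462/31 = -3/31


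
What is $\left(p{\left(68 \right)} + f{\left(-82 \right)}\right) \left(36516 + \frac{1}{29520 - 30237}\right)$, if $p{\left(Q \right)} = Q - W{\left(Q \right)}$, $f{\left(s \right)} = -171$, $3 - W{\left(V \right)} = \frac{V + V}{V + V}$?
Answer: $- \frac{916368985}{239} \approx -3.8342 \cdot 10^{6}$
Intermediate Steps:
$W{\left(V \right)} = 2$ ($W{\left(V \right)} = 3 - \frac{V + V}{V + V} = 3 - \frac{2 V}{2 V} = 3 - 2 V \frac{1}{2 V} = 3 - 1 = 2$)
$p{\left(Q \right)} = -2 + Q$ ($p{\left(Q \right)} = Q - 2 = -2 + Q$)
$\left(p{\left(68 \right)} + f{\left(-82 \right)}\right) \left(36516 + \frac{1}{29520 - 30237}\right) = \left(\left(-2 + 68\right) - 171\right) \left(36516 + \frac{1}{29520 - 30237}\right) = \left(66 - 171\right) \left(36516 + \frac{1}{-717}\right) = - 105 \left(36516 - \frac{1}{717}\right) = \left(-105\right) \frac{26181971}{717} = - \frac{916368985}{239}$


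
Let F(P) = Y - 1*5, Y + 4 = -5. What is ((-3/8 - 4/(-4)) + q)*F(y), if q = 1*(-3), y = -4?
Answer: 133/4 ≈ 33.250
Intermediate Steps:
Y = -9 (Y = -4 - 5 = -9)
F(P) = -14 (F(P) = -9 - 1*5 = -9 - 5 = -14)
q = -3
((-3/8 - 4/(-4)) + q)*F(y) = ((-3/8 - 4/(-4)) - 3)*(-14) = ((-3*⅛ - 4*(-¼)) - 3)*(-14) = ((-3/8 + 1) - 3)*(-14) = (5/8 - 3)*(-14) = -19/8*(-14) = 133/4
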